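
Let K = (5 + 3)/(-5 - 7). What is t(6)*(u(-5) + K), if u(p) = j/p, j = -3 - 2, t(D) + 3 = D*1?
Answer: 1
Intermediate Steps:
t(D) = -3 + D (t(D) = -3 + D*1 = -3 + D)
j = -5
K = -2/3 (K = 8/(-12) = 8*(-1/12) = -2/3 ≈ -0.66667)
u(p) = -5/p
t(6)*(u(-5) + K) = (-3 + 6)*(-5/(-5) - 2/3) = 3*(-5*(-1/5) - 2/3) = 3*(1 - 2/3) = 3*(1/3) = 1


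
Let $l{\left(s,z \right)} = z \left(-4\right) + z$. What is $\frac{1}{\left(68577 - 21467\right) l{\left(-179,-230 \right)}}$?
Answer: $\frac{1}{32505900} \approx 3.0764 \cdot 10^{-8}$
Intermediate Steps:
$l{\left(s,z \right)} = - 3 z$ ($l{\left(s,z \right)} = - 4 z + z = - 3 z$)
$\frac{1}{\left(68577 - 21467\right) l{\left(-179,-230 \right)}} = \frac{1}{\left(68577 - 21467\right) \left(\left(-3\right) \left(-230\right)\right)} = \frac{1}{47110 \cdot 690} = \frac{1}{47110} \cdot \frac{1}{690} = \frac{1}{32505900}$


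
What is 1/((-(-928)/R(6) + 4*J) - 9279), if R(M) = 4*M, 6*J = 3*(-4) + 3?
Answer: -3/27739 ≈ -0.00010815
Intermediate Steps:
J = -3/2 (J = (3*(-4) + 3)/6 = (-12 + 3)/6 = (⅙)*(-9) = -3/2 ≈ -1.5000)
1/((-(-928)/R(6) + 4*J) - 9279) = 1/((-(-928)/(4*6) + 4*(-3/2)) - 9279) = 1/((-(-928)/24 - 6) - 9279) = 1/((-29*(-4/3) - 6) - 9279) = 1/((116/3 - 6) - 9279) = 1/(98/3 - 9279) = 1/(-27739/3) = -3/27739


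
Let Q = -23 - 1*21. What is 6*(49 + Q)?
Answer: 30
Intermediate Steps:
Q = -44 (Q = -23 - 21 = -44)
6*(49 + Q) = 6*(49 - 44) = 6*5 = 30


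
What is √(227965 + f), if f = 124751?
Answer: 2*√88179 ≈ 593.90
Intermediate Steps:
√(227965 + f) = √(227965 + 124751) = √352716 = 2*√88179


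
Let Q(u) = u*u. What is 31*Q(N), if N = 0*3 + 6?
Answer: 1116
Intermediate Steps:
N = 6 (N = 0 + 6 = 6)
Q(u) = u²
31*Q(N) = 31*6² = 31*36 = 1116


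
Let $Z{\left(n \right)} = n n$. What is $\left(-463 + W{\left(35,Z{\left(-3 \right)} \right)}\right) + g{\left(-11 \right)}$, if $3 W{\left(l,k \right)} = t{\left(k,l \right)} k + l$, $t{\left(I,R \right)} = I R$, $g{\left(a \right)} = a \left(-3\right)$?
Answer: $\frac{1580}{3} \approx 526.67$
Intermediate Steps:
$g{\left(a \right)} = - 3 a$
$Z{\left(n \right)} = n^{2}$
$W{\left(l,k \right)} = \frac{l}{3} + \frac{l k^{2}}{3}$ ($W{\left(l,k \right)} = \frac{k l k + l}{3} = \frac{l k^{2} + l}{3} = \frac{l + l k^{2}}{3} = \frac{l}{3} + \frac{l k^{2}}{3}$)
$\left(-463 + W{\left(35,Z{\left(-3 \right)} \right)}\right) + g{\left(-11 \right)} = \left(-463 + \frac{1}{3} \cdot 35 \left(1 + \left(\left(-3\right)^{2}\right)^{2}\right)\right) - -33 = \left(-463 + \frac{1}{3} \cdot 35 \left(1 + 9^{2}\right)\right) + 33 = \left(-463 + \frac{1}{3} \cdot 35 \left(1 + 81\right)\right) + 33 = \left(-463 + \frac{1}{3} \cdot 35 \cdot 82\right) + 33 = \left(-463 + \frac{2870}{3}\right) + 33 = \frac{1481}{3} + 33 = \frac{1580}{3}$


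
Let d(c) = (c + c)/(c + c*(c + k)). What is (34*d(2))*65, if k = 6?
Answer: 4420/9 ≈ 491.11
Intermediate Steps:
d(c) = 2*c/(c + c*(6 + c)) (d(c) = (c + c)/(c + c*(c + 6)) = (2*c)/(c + c*(6 + c)) = 2*c/(c + c*(6 + c)))
(34*d(2))*65 = (34*(2/(7 + 2)))*65 = (34*(2/9))*65 = (68/9)*65 = 4420/9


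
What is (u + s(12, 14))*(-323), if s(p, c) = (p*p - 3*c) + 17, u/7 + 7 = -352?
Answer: 773262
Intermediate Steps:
u = -2513 (u = -49 + 7*(-352) = -49 - 2464 = -2513)
s(p, c) = 17 + p² - 3*c (s(p, c) = (p² - 3*c) + 17 = 17 + p² - 3*c)
(u + s(12, 14))*(-323) = (-2513 + (17 + 12² - 3*14))*(-323) = (-2513 + (17 + 144 - 42))*(-323) = (-2513 + 119)*(-323) = -2394*(-323) = 773262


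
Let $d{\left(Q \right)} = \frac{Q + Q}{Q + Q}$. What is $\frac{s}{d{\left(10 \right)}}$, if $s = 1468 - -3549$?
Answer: $5017$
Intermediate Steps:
$d{\left(Q \right)} = 1$ ($d{\left(Q \right)} = \frac{2 Q}{2 Q} = 2 Q \frac{1}{2 Q} = 1$)
$s = 5017$ ($s = 1468 + 3549 = 5017$)
$\frac{s}{d{\left(10 \right)}} = \frac{5017}{1} = 5017 \cdot 1 = 5017$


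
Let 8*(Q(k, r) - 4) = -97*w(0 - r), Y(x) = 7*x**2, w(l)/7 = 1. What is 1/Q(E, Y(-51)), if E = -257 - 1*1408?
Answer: -8/647 ≈ -0.012365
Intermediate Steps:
w(l) = 7 (w(l) = 7*1 = 7)
E = -1665 (E = -257 - 1408 = -1665)
Q(k, r) = -647/8 (Q(k, r) = 4 + (-97*7)/8 = 4 + (1/8)*(-679) = 4 - 679/8 = -647/8)
1/Q(E, Y(-51)) = 1/(-647/8) = -8/647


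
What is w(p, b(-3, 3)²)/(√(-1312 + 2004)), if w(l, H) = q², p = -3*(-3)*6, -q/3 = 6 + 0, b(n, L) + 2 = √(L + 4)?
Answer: 162*√173/173 ≈ 12.317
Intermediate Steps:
b(n, L) = -2 + √(4 + L) (b(n, L) = -2 + √(L + 4) = -2 + √(4 + L))
q = -18 (q = -3*(6 + 0) = -3*6 = -18)
p = 54 (p = 9*6 = 54)
w(l, H) = 324 (w(l, H) = (-18)² = 324)
w(p, b(-3, 3)²)/(√(-1312 + 2004)) = 324/(√(-1312 + 2004)) = 324/(√692) = 324/((2*√173)) = 324*(√173/346) = 162*√173/173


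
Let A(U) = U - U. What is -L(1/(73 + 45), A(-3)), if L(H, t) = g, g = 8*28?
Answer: -224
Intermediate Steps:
g = 224
A(U) = 0
L(H, t) = 224
-L(1/(73 + 45), A(-3)) = -1*224 = -224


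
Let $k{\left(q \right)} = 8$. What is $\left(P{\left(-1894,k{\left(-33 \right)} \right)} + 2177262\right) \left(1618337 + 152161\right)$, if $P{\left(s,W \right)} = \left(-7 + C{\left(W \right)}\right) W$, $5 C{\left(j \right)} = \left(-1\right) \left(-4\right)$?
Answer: $\frac{19273750998876}{5} \approx 3.8547 \cdot 10^{12}$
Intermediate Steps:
$C{\left(j \right)} = \frac{4}{5}$ ($C{\left(j \right)} = \frac{\left(-1\right) \left(-4\right)}{5} = \frac{1}{5} \cdot 4 = \frac{4}{5}$)
$P{\left(s,W \right)} = - \frac{31 W}{5}$ ($P{\left(s,W \right)} = \left(-7 + \frac{4}{5}\right) W = - \frac{31 W}{5}$)
$\left(P{\left(-1894,k{\left(-33 \right)} \right)} + 2177262\right) \left(1618337 + 152161\right) = \left(\left(- \frac{31}{5}\right) 8 + 2177262\right) \left(1618337 + 152161\right) = \left(- \frac{248}{5} + 2177262\right) 1770498 = \frac{10886062}{5} \cdot 1770498 = \frac{19273750998876}{5}$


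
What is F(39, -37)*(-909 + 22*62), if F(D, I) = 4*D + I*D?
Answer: -585585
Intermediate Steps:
F(D, I) = 4*D + D*I
F(39, -37)*(-909 + 22*62) = (39*(4 - 37))*(-909 + 22*62) = (39*(-33))*(-909 + 1364) = -1287*455 = -585585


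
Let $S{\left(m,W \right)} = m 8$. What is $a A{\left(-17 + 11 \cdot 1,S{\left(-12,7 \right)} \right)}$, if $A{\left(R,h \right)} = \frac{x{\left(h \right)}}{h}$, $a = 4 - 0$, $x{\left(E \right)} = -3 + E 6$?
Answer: $\frac{193}{8} \approx 24.125$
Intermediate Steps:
$S{\left(m,W \right)} = 8 m$
$x{\left(E \right)} = -3 + 6 E$
$a = 4$ ($a = 4 + 0 = 4$)
$A{\left(R,h \right)} = \frac{-3 + 6 h}{h}$
$a A{\left(-17 + 11 \cdot 1,S{\left(-12,7 \right)} \right)} = 4 \left(6 - \frac{3}{8 \left(-12\right)}\right) = 4 \left(6 - \frac{3}{-96}\right) = 4 \left(6 - - \frac{1}{32}\right) = 4 \left(6 + \frac{1}{32}\right) = 4 \cdot \frac{193}{32} = \frac{193}{8}$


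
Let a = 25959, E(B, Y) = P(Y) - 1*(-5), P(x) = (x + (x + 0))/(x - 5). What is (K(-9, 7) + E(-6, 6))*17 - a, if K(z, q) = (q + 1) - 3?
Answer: -25585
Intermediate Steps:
K(z, q) = -2 + q (K(z, q) = (1 + q) - 3 = -2 + q)
P(x) = 2*x/(-5 + x) (P(x) = (x + x)/(-5 + x) = (2*x)/(-5 + x) = 2*x/(-5 + x))
E(B, Y) = 5 + 2*Y/(-5 + Y) (E(B, Y) = 2*Y/(-5 + Y) - 1*(-5) = 2*Y/(-5 + Y) + 5 = 5 + 2*Y/(-5 + Y))
(K(-9, 7) + E(-6, 6))*17 - a = ((-2 + 7) + (-25 + 7*6)/(-5 + 6))*17 - 1*25959 = (5 + (-25 + 42)/1)*17 - 25959 = (5 + 1*17)*17 - 25959 = (5 + 17)*17 - 25959 = 22*17 - 25959 = 374 - 25959 = -25585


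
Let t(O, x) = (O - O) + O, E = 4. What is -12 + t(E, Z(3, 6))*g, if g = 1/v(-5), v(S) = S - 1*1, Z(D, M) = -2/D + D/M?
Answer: -38/3 ≈ -12.667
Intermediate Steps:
v(S) = -1 + S (v(S) = S - 1 = -1 + S)
g = -⅙ (g = 1/(-1 - 5) = 1/(-6) = -⅙ ≈ -0.16667)
t(O, x) = O (t(O, x) = 0 + O = O)
-12 + t(E, Z(3, 6))*g = -12 + 4*(-⅙) = -12 - ⅔ = -38/3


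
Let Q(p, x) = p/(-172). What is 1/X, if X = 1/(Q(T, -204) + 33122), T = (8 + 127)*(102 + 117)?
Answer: 5667419/172 ≈ 32950.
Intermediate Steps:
T = 29565 (T = 135*219 = 29565)
Q(p, x) = -p/172 (Q(p, x) = p*(-1/172) = -p/172)
X = 172/5667419 (X = 1/(-1/172*29565 + 33122) = 1/(-29565/172 + 33122) = 1/(5667419/172) = 172/5667419 ≈ 3.0349e-5)
1/X = 1/(172/5667419) = 5667419/172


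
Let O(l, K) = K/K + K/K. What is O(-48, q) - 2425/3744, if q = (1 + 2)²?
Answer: 5063/3744 ≈ 1.3523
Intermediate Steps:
q = 9 (q = 3² = 9)
O(l, K) = 2 (O(l, K) = 1 + 1 = 2)
O(-48, q) - 2425/3744 = 2 - 2425/3744 = 5063/3744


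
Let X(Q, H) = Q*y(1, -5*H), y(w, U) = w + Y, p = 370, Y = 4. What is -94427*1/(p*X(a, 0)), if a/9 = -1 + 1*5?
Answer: -94427/66600 ≈ -1.4178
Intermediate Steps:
y(w, U) = 4 + w (y(w, U) = w + 4 = 4 + w)
a = 36 (a = 9*(-1 + 1*5) = 9*(-1 + 5) = 9*4 = 36)
X(Q, H) = 5*Q (X(Q, H) = Q*(4 + 1) = Q*5 = 5*Q)
-94427*1/(p*X(a, 0)) = -94427/((5*36)*370) = -94427/(180*370) = -94427/66600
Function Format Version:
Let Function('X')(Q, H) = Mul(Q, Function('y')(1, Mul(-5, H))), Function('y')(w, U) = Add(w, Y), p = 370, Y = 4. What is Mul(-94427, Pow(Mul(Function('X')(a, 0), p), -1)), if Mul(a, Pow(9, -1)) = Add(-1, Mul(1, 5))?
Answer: Rational(-94427, 66600) ≈ -1.4178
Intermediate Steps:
Function('y')(w, U) = Add(4, w) (Function('y')(w, U) = Add(w, 4) = Add(4, w))
a = 36 (a = Mul(9, Add(-1, Mul(1, 5))) = Mul(9, Add(-1, 5)) = Mul(9, 4) = 36)
Function('X')(Q, H) = Mul(5, Q) (Function('X')(Q, H) = Mul(Q, Add(4, 1)) = Mul(Q, 5) = Mul(5, Q))
Mul(-94427, Pow(Mul(Function('X')(a, 0), p), -1)) = Mul(-94427, Pow(Mul(Mul(5, 36), 370), -1)) = Mul(-94427, Pow(Mul(180, 370), -1)) = Mul(-94427, Pow(66600, -1)) = Mul(-94427, Rational(1, 66600)) = Rational(-94427, 66600)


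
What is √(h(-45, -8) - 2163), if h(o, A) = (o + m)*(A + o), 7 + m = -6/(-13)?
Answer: √96083/13 ≈ 23.844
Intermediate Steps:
m = -85/13 (m = -7 - 6/(-13) = -7 - 6*(-1/13) = -7 + 6/13 = -85/13 ≈ -6.5385)
h(o, A) = (-85/13 + o)*(A + o) (h(o, A) = (o - 85/13)*(A + o) = (-85/13 + o)*(A + o))
√(h(-45, -8) - 2163) = √(((-45)² - 85/13*(-8) - 85/13*(-45) - 8*(-45)) - 2163) = √((2025 + 680/13 + 3825/13 + 360) - 2163) = √(35510/13 - 2163) = √(7391/13) = √96083/13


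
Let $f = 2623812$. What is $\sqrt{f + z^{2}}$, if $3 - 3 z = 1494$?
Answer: $\sqrt{2870821} \approx 1694.3$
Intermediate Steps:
$z = -497$ ($z = 1 - 498 = -497$)
$\sqrt{f + z^{2}} = \sqrt{2623812 + \left(-497\right)^{2}} = \sqrt{2623812 + 247009} = \sqrt{2870821}$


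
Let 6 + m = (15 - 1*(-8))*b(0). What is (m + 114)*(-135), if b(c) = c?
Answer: -14580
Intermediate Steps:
m = -6 (m = -6 + (15 - 1*(-8))*0 = -6 + (15 + 8)*0 = -6 + 23*0 = -6 + 0 = -6)
(m + 114)*(-135) = (-6 + 114)*(-135) = 108*(-135) = -14580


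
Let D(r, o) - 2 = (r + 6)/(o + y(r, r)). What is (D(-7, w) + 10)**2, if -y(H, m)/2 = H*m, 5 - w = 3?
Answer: 1329409/9216 ≈ 144.25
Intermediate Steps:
w = 2 (w = 5 - 1*3 = 5 - 3 = 2)
y(H, m) = -2*H*m
D(r, o) = 2 + (6 + r)/(o - 2*r**2) (D(r, o) = 2 + (r + 6)/(o - 2*r*r) = 2 + (6 + r)/(o - 2*r**2))
(D(-7, w) + 10)**2 = ((6 - 7 - 4*(-7)**2 + 2*2)/(2 - 2*(-7)**2) + 10)**2 = ((6 - 7 - 4*49 + 4)/(2 - 2*49) + 10)**2 = ((6 - 7 - 196 + 4)/(2 - 98) + 10)**2 = (-193/(-96) + 10)**2 = (-1/96*(-193) + 10)**2 = (193/96 + 10)**2 = (1153/96)**2 = 1329409/9216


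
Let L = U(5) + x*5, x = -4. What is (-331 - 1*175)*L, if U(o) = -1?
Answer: 10626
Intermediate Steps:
L = -21 (L = -1 - 4*5 = -1 - 20 = -21)
(-331 - 1*175)*L = (-331 - 1*175)*(-21) = (-331 - 175)*(-21) = -506*(-21) = 10626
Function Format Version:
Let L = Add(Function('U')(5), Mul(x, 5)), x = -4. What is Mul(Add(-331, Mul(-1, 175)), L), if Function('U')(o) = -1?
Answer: 10626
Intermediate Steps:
L = -21 (L = Add(-1, Mul(-4, 5)) = Add(-1, -20) = -21)
Mul(Add(-331, Mul(-1, 175)), L) = Mul(Add(-331, Mul(-1, 175)), -21) = Mul(Add(-331, -175), -21) = Mul(-506, -21) = 10626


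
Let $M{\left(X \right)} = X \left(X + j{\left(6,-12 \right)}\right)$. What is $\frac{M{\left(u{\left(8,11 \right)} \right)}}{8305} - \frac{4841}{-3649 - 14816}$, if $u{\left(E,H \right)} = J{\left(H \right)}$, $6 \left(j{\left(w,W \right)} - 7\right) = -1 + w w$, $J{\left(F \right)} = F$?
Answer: $\frac{109201}{371762} \approx 0.29374$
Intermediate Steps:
$j{\left(w,W \right)} = \frac{41}{6} + \frac{w^{2}}{6}$ ($j{\left(w,W \right)} = 7 + \frac{-1 + w w}{6} = 7 + \frac{-1 + w^{2}}{6} = 7 + \left(- \frac{1}{6} + \frac{w^{2}}{6}\right) = \frac{41}{6} + \frac{w^{2}}{6}$)
$u{\left(E,H \right)} = H$
$M{\left(X \right)} = X \left(\frac{77}{6} + X\right)$ ($M{\left(X \right)} = X \left(X + \left(\frac{41}{6} + \frac{6^{2}}{6}\right)\right) = X \left(X + \left(\frac{41}{6} + \frac{1}{6} \cdot 36\right)\right) = X \left(X + \left(\frac{41}{6} + 6\right)\right) = X \left(X + \frac{77}{6}\right) = X \left(\frac{77}{6} + X\right)$)
$\frac{M{\left(u{\left(8,11 \right)} \right)}}{8305} - \frac{4841}{-3649 - 14816} = \frac{\frac{1}{6} \cdot 11 \left(77 + 6 \cdot 11\right)}{8305} - \frac{4841}{-3649 - 14816} = \frac{1}{6} \cdot 11 \left(77 + 66\right) \frac{1}{8305} - \frac{4841}{-18465} = \frac{1}{6} \cdot 11 \cdot 143 \cdot \frac{1}{8305} - - \frac{4841}{18465} = \frac{1573}{6} \cdot \frac{1}{8305} + \frac{4841}{18465} = \frac{143}{4530} + \frac{4841}{18465} = \frac{109201}{371762}$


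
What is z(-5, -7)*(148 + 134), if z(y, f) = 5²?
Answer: 7050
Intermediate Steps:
z(y, f) = 25
z(-5, -7)*(148 + 134) = 25*(148 + 134) = 25*282 = 7050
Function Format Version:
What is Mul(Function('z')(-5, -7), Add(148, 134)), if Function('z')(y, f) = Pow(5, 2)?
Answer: 7050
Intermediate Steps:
Function('z')(y, f) = 25
Mul(Function('z')(-5, -7), Add(148, 134)) = Mul(25, Add(148, 134)) = Mul(25, 282) = 7050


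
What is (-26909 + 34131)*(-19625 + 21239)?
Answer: 11656308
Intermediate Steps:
(-26909 + 34131)*(-19625 + 21239) = 7222*1614 = 11656308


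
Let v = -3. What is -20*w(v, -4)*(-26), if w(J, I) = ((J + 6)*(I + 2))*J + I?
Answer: 7280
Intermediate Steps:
w(J, I) = I + J*(2 + I)*(6 + J) (w(J, I) = ((6 + J)*(2 + I))*J + I = ((2 + I)*(6 + J))*J + I = J*(2 + I)*(6 + J) + I = I + J*(2 + I)*(6 + J))
-20*w(v, -4)*(-26) = -20*(-4 + 2*(-3)² + 12*(-3) - 4*(-3)² + 6*(-4)*(-3))*(-26) = -20*(-4 + 2*9 - 36 - 4*9 + 72)*(-26) = -20*(-4 + 18 - 36 - 36 + 72)*(-26) = -20*14*(-26) = -280*(-26) = 7280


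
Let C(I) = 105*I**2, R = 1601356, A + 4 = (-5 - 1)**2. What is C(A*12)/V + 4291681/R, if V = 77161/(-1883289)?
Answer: -6670502723533826897/17651747188 ≈ -3.7789e+8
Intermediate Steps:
A = 32 (A = -4 + (-5 - 1)**2 = -4 + (-6)**2 = -4 + 36 = 32)
V = -77161/1883289 (V = 77161*(-1/1883289) = -77161/1883289 ≈ -0.040971)
C(A*12)/V + 4291681/R = (105*(32*12)**2)/(-77161/1883289) + 4291681/1601356 = (105*384**2)*(-1883289/77161) + 4291681*(1/1601356) = (105*147456)*(-1883289/77161) + 4291681/1601356 = 15482880*(-1883289/77161) + 4291681/1601356 = -4165533941760/11023 + 4291681/1601356 = -6670502723533826897/17651747188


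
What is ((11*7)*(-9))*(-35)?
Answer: 24255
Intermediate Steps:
((11*7)*(-9))*(-35) = (77*(-9))*(-35) = -693*(-35) = 24255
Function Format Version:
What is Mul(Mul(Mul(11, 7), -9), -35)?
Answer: 24255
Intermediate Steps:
Mul(Mul(Mul(11, 7), -9), -35) = Mul(Mul(77, -9), -35) = Mul(-693, -35) = 24255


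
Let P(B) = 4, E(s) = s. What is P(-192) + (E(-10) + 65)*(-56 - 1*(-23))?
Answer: -1811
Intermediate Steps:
P(-192) + (E(-10) + 65)*(-56 - 1*(-23)) = 4 + (-10 + 65)*(-56 - 1*(-23)) = 4 + 55*(-56 + 23) = 4 + 55*(-33) = 4 - 1815 = -1811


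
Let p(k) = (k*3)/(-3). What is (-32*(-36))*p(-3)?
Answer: 3456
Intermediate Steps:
p(k) = -k (p(k) = (3*k)*(-⅓) = -k)
(-32*(-36))*p(-3) = (-32*(-36))*(-1*(-3)) = 1152*3 = 3456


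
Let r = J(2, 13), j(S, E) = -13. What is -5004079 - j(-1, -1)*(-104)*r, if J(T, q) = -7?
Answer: -4994615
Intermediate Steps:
r = -7
-5004079 - j(-1, -1)*(-104)*r = -5004079 - (-13*(-104))*(-7) = -5004079 - 1352*(-7) = -5004079 - 1*(-9464) = -5004079 + 9464 = -4994615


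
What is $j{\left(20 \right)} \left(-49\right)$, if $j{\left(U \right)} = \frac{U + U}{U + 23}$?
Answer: $- \frac{1960}{43} \approx -45.581$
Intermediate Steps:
$j{\left(U \right)} = \frac{2 U}{23 + U}$
$j{\left(20 \right)} \left(-49\right) = 2 \cdot 20 \frac{1}{23 + 20} \left(-49\right) = 2 \cdot 20 \cdot \frac{1}{43} \left(-49\right) = \frac{40}{43} \left(-49\right) = - \frac{1960}{43}$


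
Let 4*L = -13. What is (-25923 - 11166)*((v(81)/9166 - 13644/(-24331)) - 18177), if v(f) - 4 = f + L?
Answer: 601386289437849435/892071784 ≈ 6.7415e+8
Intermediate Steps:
L = -13/4 (L = (¼)*(-13) = -13/4 ≈ -3.2500)
v(f) = ¾ + f (v(f) = 4 + (f - 13/4) = 4 + (-13/4 + f) = ¾ + f)
(-25923 - 11166)*((v(81)/9166 - 13644/(-24331)) - 18177) = (-25923 - 11166)*(((¾ + 81)/9166 - 13644/(-24331)) - 18177) = -37089*(((327/4)*(1/9166) - 13644*(-1/24331)) - 18177) = -37089*((327/36664 + 13644/24331) - 18177) = -37089*(508199853/892071784 - 18177) = -37089*(-16214680617915/892071784) = 601386289437849435/892071784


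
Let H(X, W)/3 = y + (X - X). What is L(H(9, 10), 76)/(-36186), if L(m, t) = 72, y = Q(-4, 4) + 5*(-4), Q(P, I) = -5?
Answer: -12/6031 ≈ -0.0019897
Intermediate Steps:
y = -25 (y = -5 + 5*(-4) = -5 - 20 = -25)
H(X, W) = -75 (H(X, W) = 3*(-25 + (X - X)) = 3*(-25 + 0) = 3*(-25) = -75)
L(H(9, 10), 76)/(-36186) = 72/(-36186) = 72*(-1/36186) = -12/6031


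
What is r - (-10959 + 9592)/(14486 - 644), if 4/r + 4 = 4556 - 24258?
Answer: 13441367/136385226 ≈ 0.098554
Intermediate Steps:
r = -2/9853 (r = 4/(-4 + (4556 - 24258)) = 4/(-4 - 19702) = 4/(-19706) = 4*(-1/19706) = -2/9853 ≈ -0.00020298)
r - (-10959 + 9592)/(14486 - 644) = -2/9853 - (-10959 + 9592)/(14486 - 644) = -2/9853 - (-1367)/13842 = -2/9853 - 1*(-1367/13842) = -2/9853 + 1367/13842 = 13441367/136385226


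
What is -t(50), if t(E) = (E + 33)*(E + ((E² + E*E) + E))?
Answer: -423300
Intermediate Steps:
t(E) = (33 + E)*(2*E + 2*E²) (t(E) = (33 + E)*(E + ((E² + E²) + E)) = (33 + E)*(E + (2*E² + E)) = (33 + E)*(E + (E + 2*E²)) = (33 + E)*(2*E + 2*E²))
-t(50) = -2*50*(33 + 50² + 34*50) = -2*50*(33 + 2500 + 1700) = -2*50*4233 = -1*423300 = -423300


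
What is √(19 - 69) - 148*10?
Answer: -1480 + 5*I*√2 ≈ -1480.0 + 7.0711*I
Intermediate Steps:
√(19 - 69) - 148*10 = √(-50) - 1480 = 5*I*√2 - 1480 = -1480 + 5*I*√2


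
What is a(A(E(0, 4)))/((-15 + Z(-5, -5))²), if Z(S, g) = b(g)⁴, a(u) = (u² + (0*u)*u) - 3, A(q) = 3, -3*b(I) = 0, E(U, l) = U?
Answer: 2/75 ≈ 0.026667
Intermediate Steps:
b(I) = 0 (b(I) = -⅓*0 = 0)
a(u) = -3 + u² (a(u) = (u² + 0*u) - 3 = (u² + 0) - 3 = u² - 3 = -3 + u²)
Z(S, g) = 0 (Z(S, g) = 0⁴ = 0)
a(A(E(0, 4)))/((-15 + Z(-5, -5))²) = (-3 + 3²)/((-15 + 0)²) = (-3 + 9)/((-15)²) = 6/225 = 6*(1/225) = 2/75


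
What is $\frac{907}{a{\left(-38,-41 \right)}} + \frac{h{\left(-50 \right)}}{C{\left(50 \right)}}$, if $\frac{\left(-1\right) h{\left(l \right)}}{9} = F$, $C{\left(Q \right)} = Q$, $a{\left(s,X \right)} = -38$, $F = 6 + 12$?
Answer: $- \frac{25753}{950} \approx -27.108$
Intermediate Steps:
$F = 18$
$h{\left(l \right)} = -162$ ($h{\left(l \right)} = \left(-9\right) 18 = -162$)
$\frac{907}{a{\left(-38,-41 \right)}} + \frac{h{\left(-50 \right)}}{C{\left(50 \right)}} = \frac{907}{-38} - \frac{162}{50} = 907 \left(- \frac{1}{38}\right) - \frac{81}{25} = - \frac{907}{38} - \frac{81}{25} = - \frac{25753}{950}$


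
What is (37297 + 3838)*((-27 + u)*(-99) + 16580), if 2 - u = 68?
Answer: 1060748245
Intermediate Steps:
u = -66 (u = 2 - 1*68 = 2 - 68 = -66)
(37297 + 3838)*((-27 + u)*(-99) + 16580) = (37297 + 3838)*((-27 - 66)*(-99) + 16580) = 41135*(-93*(-99) + 16580) = 41135*(9207 + 16580) = 41135*25787 = 1060748245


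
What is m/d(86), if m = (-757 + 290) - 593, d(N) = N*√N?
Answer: -265*√86/1849 ≈ -1.3291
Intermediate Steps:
d(N) = N^(3/2)
m = -1060 (m = -467 - 593 = -1060)
m/d(86) = -1060*√86/7396 = -265*√86/1849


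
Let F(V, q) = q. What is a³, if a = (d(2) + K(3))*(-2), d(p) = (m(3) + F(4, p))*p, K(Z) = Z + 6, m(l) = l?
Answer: -54872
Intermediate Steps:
K(Z) = 6 + Z
d(p) = p*(3 + p) (d(p) = (3 + p)*p = p*(3 + p))
a = -38 (a = (2*(3 + 2) + (6 + 3))*(-2) = (2*5 + 9)*(-2) = (10 + 9)*(-2) = 19*(-2) = -38)
a³ = (-38)³ = -54872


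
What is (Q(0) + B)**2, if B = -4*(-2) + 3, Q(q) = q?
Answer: 121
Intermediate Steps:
B = 11 (B = 8 + 3 = 11)
(Q(0) + B)**2 = (0 + 11)**2 = 11**2 = 121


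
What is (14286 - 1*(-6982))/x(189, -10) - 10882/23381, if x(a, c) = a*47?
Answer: 400602302/207693423 ≈ 1.9288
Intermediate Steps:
x(a, c) = 47*a
(14286 - 1*(-6982))/x(189, -10) - 10882/23381 = (14286 - 1*(-6982))/((47*189)) - 10882/23381 = (14286 + 6982)/8883 - 10882*1/23381 = 21268*(1/8883) - 10882/23381 = 21268/8883 - 10882/23381 = 400602302/207693423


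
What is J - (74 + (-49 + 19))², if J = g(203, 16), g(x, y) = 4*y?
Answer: -1872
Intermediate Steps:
J = 64 (J = 4*16 = 64)
J - (74 + (-49 + 19))² = 64 - (74 + (-49 + 19))² = 64 - (74 - 30)² = 64 - 1*44² = 64 - 1*1936 = 64 - 1936 = -1872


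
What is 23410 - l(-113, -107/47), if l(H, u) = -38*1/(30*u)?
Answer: 37572157/1605 ≈ 23409.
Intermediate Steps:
l(H, u) = -19/(15*u) (l(H, u) = -38*1/(30*u) = -19/(15*u))
23410 - l(-113, -107/47) = 23410 - (-19)/(15*((-107/47))) = 23410 - (-19)/(15*((-107*1/47))) = 23410 - (-19)/(15*(-107/47)) = 23410 - (-19)*(-47)/(15*107) = 23410 - 1*893/1605 = 23410 - 893/1605 = 37572157/1605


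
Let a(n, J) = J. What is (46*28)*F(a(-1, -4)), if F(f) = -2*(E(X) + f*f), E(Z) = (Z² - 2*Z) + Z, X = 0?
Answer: -41216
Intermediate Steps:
E(Z) = Z² - Z
F(f) = -2*f² (F(f) = -2*(0*(-1 + 0) + f*f) = -2*(0*(-1) + f²) = -2*(0 + f²) = -2*f²)
(46*28)*F(a(-1, -4)) = (46*28)*(-2*(-4)²) = 1288*(-2*16) = 1288*(-32) = -41216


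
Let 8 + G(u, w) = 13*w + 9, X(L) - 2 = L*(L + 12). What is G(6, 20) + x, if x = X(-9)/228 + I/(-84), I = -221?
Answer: 105145/399 ≈ 263.52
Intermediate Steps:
X(L) = 2 + L*(12 + L) (X(L) = 2 + L*(L + 12) = 2 + L*(12 + L))
G(u, w) = 1 + 13*w (G(u, w) = -8 + (13*w + 9) = -8 + (9 + 13*w) = 1 + 13*w)
x = 1006/399 (x = (2 + (-9)² + 12*(-9))/228 - 221/(-84) = (2 + 81 - 108)*(1/228) - 221*(-1/84) = -25*1/228 + 221/84 = -25/228 + 221/84 = 1006/399 ≈ 2.5213)
G(6, 20) + x = (1 + 13*20) + 1006/399 = (1 + 260) + 1006/399 = 261 + 1006/399 = 105145/399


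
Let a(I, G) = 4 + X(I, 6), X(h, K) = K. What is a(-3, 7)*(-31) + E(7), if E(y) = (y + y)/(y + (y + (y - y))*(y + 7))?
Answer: -4648/15 ≈ -309.87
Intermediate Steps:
a(I, G) = 10 (a(I, G) = 4 + 6 = 10)
E(y) = 2*y/(y + y*(7 + y)) (E(y) = (2*y)/(y + (y + 0)*(7 + y)) = (2*y)/(y + y*(7 + y)) = 2*y/(y + y*(7 + y)))
a(-3, 7)*(-31) + E(7) = 10*(-31) + 2/(8 + 7) = -310 + 2/15 = -4648/15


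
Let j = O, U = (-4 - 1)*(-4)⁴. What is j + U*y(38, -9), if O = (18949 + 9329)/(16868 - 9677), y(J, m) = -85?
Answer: 86934342/799 ≈ 1.0880e+5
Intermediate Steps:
U = -1280 (U = -5*256 = -1280)
O = 3142/799 (O = 28278/7191 = 28278*(1/7191) = 3142/799 ≈ 3.9324)
j = 3142/799 ≈ 3.9324
j + U*y(38, -9) = 3142/799 - 1280*(-85) = 3142/799 + 108800 = 86934342/799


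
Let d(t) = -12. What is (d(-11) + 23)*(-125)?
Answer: -1375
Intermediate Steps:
(d(-11) + 23)*(-125) = (-12 + 23)*(-125) = 11*(-125) = -1375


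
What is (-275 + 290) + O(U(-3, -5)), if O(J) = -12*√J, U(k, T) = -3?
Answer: 15 - 12*I*√3 ≈ 15.0 - 20.785*I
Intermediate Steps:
(-275 + 290) + O(U(-3, -5)) = (-275 + 290) - 12*I*√3 = 15 - 12*I*√3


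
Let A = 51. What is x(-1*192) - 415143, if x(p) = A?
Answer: -415092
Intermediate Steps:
x(p) = 51
x(-1*192) - 415143 = 51 - 415143 = -415092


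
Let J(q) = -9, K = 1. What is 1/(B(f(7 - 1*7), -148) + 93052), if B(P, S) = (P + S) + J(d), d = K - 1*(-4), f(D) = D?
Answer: 1/92895 ≈ 1.0765e-5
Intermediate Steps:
d = 5 (d = 1 - 1*(-4) = 1 + 4 = 5)
B(P, S) = -9 + P + S (B(P, S) = (P + S) - 9 = -9 + P + S)
1/(B(f(7 - 1*7), -148) + 93052) = 1/((-9 + (7 - 1*7) - 148) + 93052) = 1/((-9 + (7 - 7) - 148) + 93052) = 1/((-9 + 0 - 148) + 93052) = 1/(-157 + 93052) = 1/92895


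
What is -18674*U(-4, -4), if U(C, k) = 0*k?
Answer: 0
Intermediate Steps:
U(C, k) = 0
-18674*U(-4, -4) = -18674*0 = 0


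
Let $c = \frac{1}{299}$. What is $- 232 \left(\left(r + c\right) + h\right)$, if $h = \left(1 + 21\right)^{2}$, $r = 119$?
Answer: $- \frac{41829136}{299} \approx -1.399 \cdot 10^{5}$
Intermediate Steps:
$c = \frac{1}{299} \approx 0.0033445$
$h = 484$ ($h = 22^{2} = 484$)
$- 232 \left(\left(r + c\right) + h\right) = - 232 \left(\left(119 + \frac{1}{299}\right) + 484\right) = - 232 \left(\frac{35582}{299} + 484\right) = \left(-232\right) \frac{180298}{299} = - \frac{41829136}{299}$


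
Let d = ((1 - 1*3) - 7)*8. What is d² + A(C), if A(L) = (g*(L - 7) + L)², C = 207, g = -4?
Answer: 356833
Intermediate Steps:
A(L) = (28 - 3*L)² (A(L) = (-4*(L - 7) + L)² = (-4*(-7 + L) + L)² = ((28 - 4*L) + L)² = (28 - 3*L)²)
d = -72 (d = ((1 - 3) - 7)*8 = (-2 - 7)*8 = -9*8 = -72)
d² + A(C) = (-72)² + (28 - 3*207)² = 5184 + (28 - 621)² = 5184 + (-593)² = 5184 + 351649 = 356833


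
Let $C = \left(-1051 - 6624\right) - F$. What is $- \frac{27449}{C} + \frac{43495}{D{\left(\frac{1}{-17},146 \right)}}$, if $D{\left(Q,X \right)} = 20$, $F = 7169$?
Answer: $\frac{16154719}{7422} \approx 2176.6$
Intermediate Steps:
$C = -14844$ ($C = \left(-1051 - 6624\right) - 7169 = -7675 - 7169 = -14844$)
$- \frac{27449}{C} + \frac{43495}{D{\left(\frac{1}{-17},146 \right)}} = - \frac{27449}{-14844} + \frac{43495}{20} = \left(-27449\right) \left(- \frac{1}{14844}\right) + 43495 \cdot \frac{1}{20} = \frac{27449}{14844} + \frac{8699}{4} = \frac{16154719}{7422}$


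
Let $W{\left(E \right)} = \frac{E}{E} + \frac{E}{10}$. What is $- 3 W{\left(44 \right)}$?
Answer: $- \frac{81}{5} \approx -16.2$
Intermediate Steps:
$W{\left(E \right)} = 1 + \frac{E}{10}$ ($W{\left(E \right)} = 1 + E \frac{1}{10} = 1 + \frac{E}{10}$)
$- 3 W{\left(44 \right)} = - 3 \left(1 + \frac{1}{10} \cdot 44\right) = - 3 \left(1 + \frac{22}{5}\right) = \left(-3\right) \frac{27}{5} = - \frac{81}{5}$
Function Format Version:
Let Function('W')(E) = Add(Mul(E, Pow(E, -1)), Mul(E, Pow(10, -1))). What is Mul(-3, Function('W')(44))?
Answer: Rational(-81, 5) ≈ -16.200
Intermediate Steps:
Function('W')(E) = Add(1, Mul(Rational(1, 10), E)) (Function('W')(E) = Add(1, Mul(E, Rational(1, 10))) = Add(1, Mul(Rational(1, 10), E)))
Mul(-3, Function('W')(44)) = Mul(-3, Add(1, Mul(Rational(1, 10), 44))) = Mul(-3, Add(1, Rational(22, 5))) = Mul(-3, Rational(27, 5)) = Rational(-81, 5)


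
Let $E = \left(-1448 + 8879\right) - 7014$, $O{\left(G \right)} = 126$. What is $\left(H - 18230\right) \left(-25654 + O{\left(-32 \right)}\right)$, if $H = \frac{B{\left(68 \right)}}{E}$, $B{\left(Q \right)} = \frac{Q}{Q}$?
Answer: $\frac{194061532952}{417} \approx 4.6538 \cdot 10^{8}$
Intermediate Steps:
$B{\left(Q \right)} = 1$
$E = 417$ ($E = 7431 - 7014 = 417$)
$H = \frac{1}{417}$ ($H = 1 \cdot \frac{1}{417} = \frac{1}{417} \approx 0.0023981$)
$\left(H - 18230\right) \left(-25654 + O{\left(-32 \right)}\right) = \left(\frac{1}{417} - 18230\right) \left(-25654 + 126\right) = \left(- \frac{7601909}{417}\right) \left(-25528\right) = \frac{194061532952}{417}$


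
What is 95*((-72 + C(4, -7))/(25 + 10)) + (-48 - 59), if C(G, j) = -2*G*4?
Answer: -2725/7 ≈ -389.29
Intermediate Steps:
C(G, j) = -8*G
95*((-72 + C(4, -7))/(25 + 10)) + (-48 - 59) = 95*((-72 - 8*4)/(25 + 10)) + (-48 - 59) = 95*((-72 - 32)/35) - 107 = 95*(-104*1/35) - 107 = 95*(-104/35) - 107 = -1976/7 - 107 = -2725/7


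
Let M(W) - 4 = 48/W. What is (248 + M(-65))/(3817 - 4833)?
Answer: -4083/16510 ≈ -0.24730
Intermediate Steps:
M(W) = 4 + 48/W
(248 + M(-65))/(3817 - 4833) = (248 + (4 + 48/(-65)))/(3817 - 4833) = (248 + (4 + 48*(-1/65)))/(-1016) = (248 + (4 - 48/65))*(-1/1016) = (248 + 212/65)*(-1/1016) = (16332/65)*(-1/1016) = -4083/16510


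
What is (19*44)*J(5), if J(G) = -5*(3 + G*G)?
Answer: -117040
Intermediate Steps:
J(G) = -15 - 5*G² (J(G) = -5*(3 + G²) = -15 - 5*G²)
(19*44)*J(5) = (19*44)*(-15 - 5*5²) = 836*(-15 - 5*25) = 836*(-15 - 125) = 836*(-140) = -117040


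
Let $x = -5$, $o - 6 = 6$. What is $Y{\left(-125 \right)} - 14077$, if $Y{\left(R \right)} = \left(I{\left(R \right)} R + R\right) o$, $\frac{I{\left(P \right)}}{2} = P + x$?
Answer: $374423$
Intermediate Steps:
$o = 12$ ($o = 6 + 6 = 12$)
$I{\left(P \right)} = -10 + 2 P$ ($I{\left(P \right)} = 2 \left(P - 5\right) = 2 \left(-5 + P\right) = -10 + 2 P$)
$Y{\left(R \right)} = 12 R + 12 R \left(-10 + 2 R\right)$ ($Y{\left(R \right)} = \left(\left(-10 + 2 R\right) R + R\right) 12 = \left(R \left(-10 + 2 R\right) + R\right) 12 = \left(R + R \left(-10 + 2 R\right)\right) 12 = 12 R + 12 R \left(-10 + 2 R\right)$)
$Y{\left(-125 \right)} - 14077 = 12 \left(-125\right) \left(-9 + 2 \left(-125\right)\right) - 14077 = 12 \left(-125\right) \left(-9 - 250\right) - 14077 = 12 \left(-125\right) \left(-259\right) - 14077 = 388500 - 14077 = 374423$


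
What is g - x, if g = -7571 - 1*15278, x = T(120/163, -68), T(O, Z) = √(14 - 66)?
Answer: -22849 - 2*I*√13 ≈ -22849.0 - 7.2111*I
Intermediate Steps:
T(O, Z) = 2*I*√13 (T(O, Z) = √(-52) = 2*I*√13)
x = 2*I*√13 ≈ 7.2111*I
g = -22849 (g = -7571 - 15278 = -22849)
g - x = -22849 - 2*I*√13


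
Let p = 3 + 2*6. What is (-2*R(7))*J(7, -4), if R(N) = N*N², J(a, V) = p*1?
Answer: -10290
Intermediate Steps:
p = 15 (p = 3 + 12 = 15)
J(a, V) = 15 (J(a, V) = 15*1 = 15)
R(N) = N³
(-2*R(7))*J(7, -4) = -2*7³*15 = -2*343*15 = -686*15 = -10290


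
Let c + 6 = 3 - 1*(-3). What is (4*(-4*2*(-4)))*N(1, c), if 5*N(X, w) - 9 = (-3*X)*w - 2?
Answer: 896/5 ≈ 179.20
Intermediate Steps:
c = 0 (c = -6 + (3 - 1*(-3)) = -6 + (3 + 3) = -6 + 6 = 0)
N(X, w) = 7/5 - 3*X*w/5 (N(X, w) = 9/5 + ((-3*X)*w - 2)/5 = 9/5 + (-3*X*w - 2)/5 = 9/5 + (-2 - 3*X*w)/5 = 9/5 + (-⅖ - 3*X*w/5) = 7/5 - 3*X*w/5)
(4*(-4*2*(-4)))*N(1, c) = (4*(-4*2*(-4)))*(7/5 - ⅗*1*0) = (4*(-8*(-4)))*(7/5 + 0) = (4*32)*(7/5) = 128*(7/5) = 896/5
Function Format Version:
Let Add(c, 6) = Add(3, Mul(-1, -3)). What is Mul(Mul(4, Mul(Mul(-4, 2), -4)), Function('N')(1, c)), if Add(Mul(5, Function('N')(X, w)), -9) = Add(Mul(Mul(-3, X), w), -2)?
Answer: Rational(896, 5) ≈ 179.20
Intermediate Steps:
c = 0 (c = Add(-6, Add(3, Mul(-1, -3))) = Add(-6, Add(3, 3)) = Add(-6, 6) = 0)
Function('N')(X, w) = Add(Rational(7, 5), Mul(Rational(-3, 5), X, w)) (Function('N')(X, w) = Add(Rational(9, 5), Mul(Rational(1, 5), Add(Mul(Mul(-3, X), w), -2))) = Add(Rational(9, 5), Mul(Rational(1, 5), Add(Mul(-3, X, w), -2))) = Add(Rational(9, 5), Mul(Rational(1, 5), Add(-2, Mul(-3, X, w)))) = Add(Rational(9, 5), Add(Rational(-2, 5), Mul(Rational(-3, 5), X, w))) = Add(Rational(7, 5), Mul(Rational(-3, 5), X, w)))
Mul(Mul(4, Mul(Mul(-4, 2), -4)), Function('N')(1, c)) = Mul(Mul(4, Mul(Mul(-4, 2), -4)), Add(Rational(7, 5), Mul(Rational(-3, 5), 1, 0))) = Mul(Mul(4, Mul(-8, -4)), Add(Rational(7, 5), 0)) = Mul(Mul(4, 32), Rational(7, 5)) = Mul(128, Rational(7, 5)) = Rational(896, 5)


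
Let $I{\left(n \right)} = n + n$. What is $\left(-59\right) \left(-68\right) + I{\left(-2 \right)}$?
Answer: $4008$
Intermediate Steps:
$I{\left(n \right)} = 2 n$
$\left(-59\right) \left(-68\right) + I{\left(-2 \right)} = \left(-59\right) \left(-68\right) + 2 \left(-2\right) = 4012 - 4 = 4008$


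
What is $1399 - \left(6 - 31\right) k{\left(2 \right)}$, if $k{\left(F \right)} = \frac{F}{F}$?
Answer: $1424$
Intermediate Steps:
$k{\left(F \right)} = 1$
$1399 - \left(6 - 31\right) k{\left(2 \right)} = 1399 - \left(6 - 31\right) 1 = 1399 - \left(-25\right) 1 = 1399 - -25 = 1399 + 25 = 1424$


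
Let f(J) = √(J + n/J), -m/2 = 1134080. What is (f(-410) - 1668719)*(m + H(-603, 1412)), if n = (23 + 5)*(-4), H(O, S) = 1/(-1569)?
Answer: 5938542128634479/1569 - 3558743041*I*√17218770/321645 ≈ 3.7849e+12 - 4.5911e+7*I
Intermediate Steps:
H(O, S) = -1/1569
m = -2268160 (m = -2*1134080 = -2268160)
n = -112 (n = 28*(-4) = -112)
f(J) = √(J - 112/J)
(f(-410) - 1668719)*(m + H(-603, 1412)) = (√(-410 - 112/(-410)) - 1668719)*(-2268160 - 1/1569) = (√(-410 - 112*(-1/410)) - 1668719)*(-3558743041/1569) = (√(-410 + 56/205) - 1668719)*(-3558743041/1569) = (√(-83994/205) - 1668719)*(-3558743041/1569) = (I*√17218770/205 - 1668719)*(-3558743041/1569) = (-1668719 + I*√17218770/205)*(-3558743041/1569) = 5938542128634479/1569 - 3558743041*I*√17218770/321645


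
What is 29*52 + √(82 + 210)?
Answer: 1508 + 2*√73 ≈ 1525.1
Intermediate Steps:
29*52 + √(82 + 210) = 1508 + √292 = 1508 + 2*√73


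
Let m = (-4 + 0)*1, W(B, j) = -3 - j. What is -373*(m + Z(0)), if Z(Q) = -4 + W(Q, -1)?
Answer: 3730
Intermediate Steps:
m = -4 (m = -4*1 = -4)
Z(Q) = -6 (Z(Q) = -4 + (-3 - 1*(-1)) = -4 + (-3 + 1) = -4 - 2 = -6)
-373*(m + Z(0)) = -373*(-4 - 6) = -373*(-10) = 3730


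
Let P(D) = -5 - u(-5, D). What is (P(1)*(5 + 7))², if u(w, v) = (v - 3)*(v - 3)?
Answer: 11664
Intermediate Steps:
u(w, v) = (-3 + v)² (u(w, v) = (-3 + v)*(-3 + v) = (-3 + v)²)
P(D) = -5 - (-3 + D)²
(P(1)*(5 + 7))² = ((-5 - (-3 + 1)²)*(5 + 7))² = ((-5 - 1*(-2)²)*12)² = ((-5 - 1*4)*12)² = ((-5 - 4)*12)² = (-9*12)² = (-108)² = 11664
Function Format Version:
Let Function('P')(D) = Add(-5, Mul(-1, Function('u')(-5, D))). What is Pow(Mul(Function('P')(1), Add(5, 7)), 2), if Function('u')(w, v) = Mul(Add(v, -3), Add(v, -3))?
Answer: 11664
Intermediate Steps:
Function('u')(w, v) = Pow(Add(-3, v), 2) (Function('u')(w, v) = Mul(Add(-3, v), Add(-3, v)) = Pow(Add(-3, v), 2))
Function('P')(D) = Add(-5, Mul(-1, Pow(Add(-3, D), 2)))
Pow(Mul(Function('P')(1), Add(5, 7)), 2) = Pow(Mul(Add(-5, Mul(-1, Pow(Add(-3, 1), 2))), Add(5, 7)), 2) = Pow(Mul(Add(-5, Mul(-1, Pow(-2, 2))), 12), 2) = Pow(Mul(Add(-5, Mul(-1, 4)), 12), 2) = Pow(Mul(Add(-5, -4), 12), 2) = Pow(Mul(-9, 12), 2) = Pow(-108, 2) = 11664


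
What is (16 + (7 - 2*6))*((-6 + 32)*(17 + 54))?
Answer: 20306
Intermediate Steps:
(16 + (7 - 2*6))*((-6 + 32)*(17 + 54)) = (16 + (7 - 12))*(26*71) = (16 - 5)*1846 = 11*1846 = 20306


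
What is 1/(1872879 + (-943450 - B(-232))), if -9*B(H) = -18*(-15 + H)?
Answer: 1/929923 ≈ 1.0754e-6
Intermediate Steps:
B(H) = -30 + 2*H (B(H) = -(-2)*(-15 + H) = -(270 - 18*H)/9 = -30 + 2*H)
1/(1872879 + (-943450 - B(-232))) = 1/(1872879 + (-943450 - (-30 + 2*(-232)))) = 1/(1872879 + (-943450 - (-30 - 464))) = 1/(1872879 + (-943450 - 1*(-494))) = 1/(1872879 + (-943450 + 494)) = 1/(1872879 - 942956) = 1/929923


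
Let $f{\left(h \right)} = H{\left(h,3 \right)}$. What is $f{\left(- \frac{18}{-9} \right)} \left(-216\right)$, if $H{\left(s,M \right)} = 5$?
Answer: $-1080$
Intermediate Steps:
$f{\left(h \right)} = 5$
$f{\left(- \frac{18}{-9} \right)} \left(-216\right) = 5 \left(-216\right) = -1080$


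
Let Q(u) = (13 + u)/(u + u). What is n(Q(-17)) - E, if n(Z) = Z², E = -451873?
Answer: 130591301/289 ≈ 4.5187e+5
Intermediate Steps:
Q(u) = (13 + u)/(2*u) (Q(u) = (13 + u)/((2*u)) = (13 + u)*(1/(2*u)) = (13 + u)/(2*u))
n(Q(-17)) - E = ((½)*(13 - 17)/(-17))² - 1*(-451873) = ((½)*(-1/17)*(-4))² + 451873 = (2/17)² + 451873 = 4/289 + 451873 = 130591301/289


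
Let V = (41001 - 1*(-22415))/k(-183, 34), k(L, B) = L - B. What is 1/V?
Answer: -217/63416 ≈ -0.0034219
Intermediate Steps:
V = -63416/217 (V = (41001 - 1*(-22415))/(-183 - 1*34) = (41001 + 22415)/(-183 - 34) = 63416/(-217) = 63416*(-1/217) = -63416/217 ≈ -292.24)
1/V = 1/(-63416/217) = -217/63416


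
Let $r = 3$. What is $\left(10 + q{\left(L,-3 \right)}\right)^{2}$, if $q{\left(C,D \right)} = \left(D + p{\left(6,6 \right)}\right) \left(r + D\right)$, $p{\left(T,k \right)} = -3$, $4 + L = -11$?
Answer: $100$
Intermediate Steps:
$L = -15$ ($L = -4 - 11 = -15$)
$q{\left(C,D \right)} = \left(-3 + D\right) \left(3 + D\right)$ ($q{\left(C,D \right)} = \left(D - 3\right) \left(3 + D\right) = \left(-3 + D\right) \left(3 + D\right)$)
$\left(10 + q{\left(L,-3 \right)}\right)^{2} = \left(10 - \left(9 - \left(-3\right)^{2}\right)\right)^{2} = \left(10 + \left(-9 + 9\right)\right)^{2} = \left(10 + 0\right)^{2} = 10^{2} = 100$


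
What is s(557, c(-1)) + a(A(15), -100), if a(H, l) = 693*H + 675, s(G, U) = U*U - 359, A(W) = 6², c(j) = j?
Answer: 25265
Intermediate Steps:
A(W) = 36
s(G, U) = -359 + U² (s(G, U) = U² - 359 = -359 + U²)
a(H, l) = 675 + 693*H
s(557, c(-1)) + a(A(15), -100) = (-359 + (-1)²) + (675 + 693*36) = (-359 + 1) + (675 + 24948) = -358 + 25623 = 25265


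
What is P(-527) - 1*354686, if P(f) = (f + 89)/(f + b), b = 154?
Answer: -132297440/373 ≈ -3.5469e+5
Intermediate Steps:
P(f) = (89 + f)/(154 + f) (P(f) = (f + 89)/(f + 154) = (89 + f)/(154 + f))
P(-527) - 1*354686 = (89 - 527)/(154 - 527) - 1*354686 = -438/(-373) - 354686 = -1/373*(-438) - 354686 = 438/373 - 354686 = -132297440/373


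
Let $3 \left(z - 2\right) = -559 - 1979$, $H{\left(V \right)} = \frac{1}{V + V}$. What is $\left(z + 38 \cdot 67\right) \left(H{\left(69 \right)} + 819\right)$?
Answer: $\frac{4181851}{3} \approx 1.394 \cdot 10^{6}$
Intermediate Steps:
$H{\left(V \right)} = \frac{1}{2 V}$
$z = -844$ ($z = 2 + \frac{-559 - 1979}{3} = 2 + \frac{1}{3} \left(-2538\right) = 2 - 846 = -844$)
$\left(z + 38 \cdot 67\right) \left(H{\left(69 \right)} + 819\right) = \left(-844 + 38 \cdot 67\right) \left(\frac{1}{2 \cdot 69} + 819\right) = \left(-844 + 2546\right) \left(\frac{1}{2} \cdot \frac{1}{69} + 819\right) = 1702 \left(\frac{1}{138} + 819\right) = 1702 \cdot \frac{113023}{138} = \frac{4181851}{3}$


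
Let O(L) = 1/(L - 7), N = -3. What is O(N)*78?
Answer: -39/5 ≈ -7.8000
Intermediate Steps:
O(L) = 1/(-7 + L)
O(N)*78 = 78/(-7 - 3) = 78/(-10) = -1/10*78 = -39/5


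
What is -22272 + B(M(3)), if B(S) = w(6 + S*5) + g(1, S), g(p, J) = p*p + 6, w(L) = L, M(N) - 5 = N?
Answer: -22219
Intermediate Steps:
M(N) = 5 + N
g(p, J) = 6 + p² (g(p, J) = p² + 6 = 6 + p²)
B(S) = 13 + 5*S (B(S) = (6 + S*5) + (6 + 1²) = (6 + 5*S) + (6 + 1) = (6 + 5*S) + 7 = 13 + 5*S)
-22272 + B(M(3)) = -22272 + (13 + 5*(5 + 3)) = -22272 + (13 + 5*8) = -22272 + (13 + 40) = -22272 + 53 = -22219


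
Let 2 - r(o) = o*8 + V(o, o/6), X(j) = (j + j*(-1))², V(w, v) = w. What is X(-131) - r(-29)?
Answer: -263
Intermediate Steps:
X(j) = 0 (X(j) = (j - j)² = 0² = 0)
r(o) = 2 - 9*o (r(o) = 2 - (o*8 + o) = 2 - (8*o + o) = 2 - 9*o)
X(-131) - r(-29) = 0 - (2 - 9*(-29)) = 0 - (2 + 261) = 0 - 1*263 = 0 - 263 = -263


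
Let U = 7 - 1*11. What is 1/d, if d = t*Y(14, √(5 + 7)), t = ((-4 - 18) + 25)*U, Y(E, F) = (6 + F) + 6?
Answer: -1/132 + √3/792 ≈ -0.0053888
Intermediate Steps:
U = -4 (U = 7 - 11 = -4)
Y(E, F) = 12 + F
t = -12 (t = ((-4 - 18) + 25)*(-4) = (-22 + 25)*(-4) = 3*(-4) = -12)
d = -144 - 24*√3 (d = -12*(12 + √(5 + 7)) = -12*(12 + √12) = -12*(12 + 2*√3) = -144 - 24*√3 ≈ -185.57)
1/d = 1/(-144 - 24*√3)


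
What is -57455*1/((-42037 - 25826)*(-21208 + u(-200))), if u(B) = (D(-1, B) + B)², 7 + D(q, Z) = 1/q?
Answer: 57455/1496786328 ≈ 3.8386e-5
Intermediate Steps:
D(q, Z) = -7 + 1/q
u(B) = (-8 + B)² (u(B) = ((-7 + 1/(-1)) + B)² = ((-7 - 1) + B)² = (-8 + B)²)
-57455*1/((-42037 - 25826)*(-21208 + u(-200))) = -57455*1/((-42037 - 25826)*(-21208 + (8 - 1*(-200))²)) = -57455*(-1/(67863*(-21208 + (8 + 200)²))) = -57455*(-1/(67863*(-21208 + 208²))) = -57455*(-1/(67863*(-21208 + 43264))) = -57455/((-67863*22056)) = -57455/(-1496786328) = -57455*(-1/1496786328) = 57455/1496786328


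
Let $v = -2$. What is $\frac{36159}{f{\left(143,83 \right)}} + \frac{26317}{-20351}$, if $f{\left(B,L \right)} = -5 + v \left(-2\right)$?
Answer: $- \frac{735898126}{20351} \approx -36160.0$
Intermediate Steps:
$f{\left(B,L \right)} = -1$ ($f{\left(B,L \right)} = -5 - -4 = -5 + 4 = -1$)
$\frac{36159}{f{\left(143,83 \right)}} + \frac{26317}{-20351} = \frac{36159}{-1} + \frac{26317}{-20351} = 36159 \left(-1\right) + 26317 \left(- \frac{1}{20351}\right) = -36159 - \frac{26317}{20351} = - \frac{735898126}{20351}$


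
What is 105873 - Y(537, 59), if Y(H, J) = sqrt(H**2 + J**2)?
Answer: 105873 - 5*sqrt(11674) ≈ 1.0533e+5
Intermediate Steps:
105873 - Y(537, 59) = 105873 - sqrt(537**2 + 59**2) = 105873 - sqrt(288369 + 3481) = 105873 - sqrt(291850) = 105873 - 5*sqrt(11674)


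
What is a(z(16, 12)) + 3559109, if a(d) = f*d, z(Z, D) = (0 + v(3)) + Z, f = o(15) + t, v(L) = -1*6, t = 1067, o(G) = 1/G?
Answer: 10709339/3 ≈ 3.5698e+6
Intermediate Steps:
v(L) = -6
f = 16006/15 (f = 1/15 + 1067 = 16006/15 ≈ 1067.1)
z(Z, D) = -6 + Z (z(Z, D) = (0 - 6) + Z = -6 + Z)
a(d) = 16006*d/15
a(z(16, 12)) + 3559109 = 16006*(-6 + 16)/15 + 3559109 = (16006/15)*10 + 3559109 = 32012/3 + 3559109 = 10709339/3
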